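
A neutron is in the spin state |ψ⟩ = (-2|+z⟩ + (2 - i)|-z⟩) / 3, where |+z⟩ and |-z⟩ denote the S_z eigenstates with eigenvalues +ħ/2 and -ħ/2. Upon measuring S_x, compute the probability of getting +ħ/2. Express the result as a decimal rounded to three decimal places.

|+x⟩ = (|+z⟩ + |-z⟩)/√2, so ⟨+x|ψ⟩ = (-i) / (√2·3).
P = |-i|² / 18 = 1/18.

0.056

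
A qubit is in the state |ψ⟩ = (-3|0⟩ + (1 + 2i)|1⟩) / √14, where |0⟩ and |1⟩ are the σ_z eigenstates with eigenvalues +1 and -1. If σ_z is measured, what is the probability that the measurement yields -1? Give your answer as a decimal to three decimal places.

The -1 outcome corresponds to |1⟩. Its amplitude in |ψ⟩ is (1 + 2i)/√14.
P = |1 + 2i|² / 14 = 5/14.

0.357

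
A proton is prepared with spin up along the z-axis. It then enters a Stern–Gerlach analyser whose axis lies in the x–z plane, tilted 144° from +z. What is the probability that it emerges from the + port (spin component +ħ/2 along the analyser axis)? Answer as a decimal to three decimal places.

For spin-½, the probability of finding spin-up along an axis at angle θ to the initial spin direction is cos²(θ/2); spin-down is sin²(θ/2).
θ = 144°, so P = cos²(72°) ≈ 0.095.

0.095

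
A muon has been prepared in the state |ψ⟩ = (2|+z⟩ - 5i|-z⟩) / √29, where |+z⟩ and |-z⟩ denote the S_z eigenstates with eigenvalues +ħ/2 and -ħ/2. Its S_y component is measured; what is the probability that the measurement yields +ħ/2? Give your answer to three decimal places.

|+y⟩ = (|+z⟩ + i|-z⟩)/√2, so ⟨+y|ψ⟩ = (-3) / (√2·√29).
P = |-3|² / 58 = 9/58.

0.155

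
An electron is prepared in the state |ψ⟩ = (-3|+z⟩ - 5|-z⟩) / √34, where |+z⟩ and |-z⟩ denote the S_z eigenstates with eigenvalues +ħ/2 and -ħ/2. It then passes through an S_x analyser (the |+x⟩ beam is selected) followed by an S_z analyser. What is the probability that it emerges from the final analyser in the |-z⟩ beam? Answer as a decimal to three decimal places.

First analyser (S_x): P(|+x⟩) = |⟨+x|ψ⟩|² = 64/68.
After stage 1 the state is |+x⟩; P(|-z⟩) = |⟨-z|+x⟩|² = 1/2.
Joint probability = 64/68 × 1/2 = 0.471.

0.471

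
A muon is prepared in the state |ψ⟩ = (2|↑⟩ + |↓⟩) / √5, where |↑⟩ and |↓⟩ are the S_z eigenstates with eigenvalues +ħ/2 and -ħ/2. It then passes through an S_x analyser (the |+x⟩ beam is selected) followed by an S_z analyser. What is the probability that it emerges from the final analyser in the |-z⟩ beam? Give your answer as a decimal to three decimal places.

0.450

First analyser (S_x): P(|+x⟩) = |⟨+x|ψ⟩|² = 9/10.
After stage 1 the state is |+x⟩; P(|-z⟩) = |⟨-z|+x⟩|² = 1/2.
Joint probability = 9/10 × 1/2 = 0.450.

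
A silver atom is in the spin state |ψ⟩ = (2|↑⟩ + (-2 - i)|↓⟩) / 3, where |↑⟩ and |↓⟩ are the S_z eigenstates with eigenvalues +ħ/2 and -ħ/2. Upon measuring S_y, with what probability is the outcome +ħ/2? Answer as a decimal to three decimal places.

0.278

|+y⟩ = (|↑⟩ + i|↓⟩)/√2, so ⟨+y|ψ⟩ = (1 + 2i) / (√2·3).
P = |1 + 2i|² / 18 = 5/18.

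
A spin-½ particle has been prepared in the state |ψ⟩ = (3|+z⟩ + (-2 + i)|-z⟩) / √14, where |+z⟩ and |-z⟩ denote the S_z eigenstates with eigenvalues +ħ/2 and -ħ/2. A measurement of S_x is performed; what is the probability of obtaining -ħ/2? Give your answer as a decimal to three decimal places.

0.929

|-x⟩ = (|+z⟩ - |-z⟩)/√2, so ⟨-x|ψ⟩ = (5 - i) / (√2·√14).
P = |5 - i|² / 28 = 26/28.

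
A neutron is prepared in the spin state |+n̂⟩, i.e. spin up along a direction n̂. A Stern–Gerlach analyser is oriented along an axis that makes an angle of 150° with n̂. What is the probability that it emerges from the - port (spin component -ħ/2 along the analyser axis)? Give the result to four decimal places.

For spin-½, the probability of finding spin-up along an axis at angle θ to the initial spin direction is cos²(θ/2); spin-down is sin²(θ/2).
θ = 150°, so P = sin²(75°) ≈ 0.9330.

0.9330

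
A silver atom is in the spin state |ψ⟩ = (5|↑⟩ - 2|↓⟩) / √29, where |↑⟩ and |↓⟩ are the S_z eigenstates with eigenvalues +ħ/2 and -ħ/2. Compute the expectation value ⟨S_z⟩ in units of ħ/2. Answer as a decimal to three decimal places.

⟨σ_z⟩ = |a|² - |b|² divided by |a|²+|b|², with a, b the |↑⟩, |↓⟩ amplitudes.
= (25 - 4)/29 = 21/29.
⟨S_z⟩ = (ħ/2)·⟨σ_z⟩.

0.724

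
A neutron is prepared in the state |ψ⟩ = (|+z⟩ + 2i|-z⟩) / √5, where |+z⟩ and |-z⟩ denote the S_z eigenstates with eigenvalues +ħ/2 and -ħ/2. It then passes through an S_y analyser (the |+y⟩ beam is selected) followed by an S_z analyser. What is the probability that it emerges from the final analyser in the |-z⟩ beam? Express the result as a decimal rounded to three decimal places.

First analyser (S_y): P(|+y⟩) = |⟨+y|ψ⟩|² = 9/10.
After stage 1 the state is |+y⟩; P(|-z⟩) = |⟨-z|+y⟩|² = 1/2.
Joint probability = 9/10 × 1/2 = 0.450.

0.450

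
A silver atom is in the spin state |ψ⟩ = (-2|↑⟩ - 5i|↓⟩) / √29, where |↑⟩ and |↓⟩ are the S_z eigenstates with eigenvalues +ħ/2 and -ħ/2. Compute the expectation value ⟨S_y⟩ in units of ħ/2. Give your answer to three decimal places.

⟨σ_y⟩ = 2 Im(a* b)/(|a|²+|b|²) with a = -2, b = -5i.
a* b = 10i, so ⟨σ_y⟩ = 20/29.
⟨S_y⟩ = (ħ/2)·⟨σ_y⟩.

0.690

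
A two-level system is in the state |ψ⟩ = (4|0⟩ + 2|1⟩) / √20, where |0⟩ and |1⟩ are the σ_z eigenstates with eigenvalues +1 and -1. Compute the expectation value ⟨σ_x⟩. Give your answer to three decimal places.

0.800

⟨σ_x⟩ = 2 Re(a* b)/(|a|²+|b|²) with a = 4, b = 2.
a* b = 8, so ⟨σ_x⟩ = 16/20.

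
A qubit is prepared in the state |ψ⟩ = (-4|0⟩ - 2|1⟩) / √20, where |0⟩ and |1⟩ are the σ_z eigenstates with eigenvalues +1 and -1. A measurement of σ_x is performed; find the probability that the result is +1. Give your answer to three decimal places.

|+x⟩ = (|0⟩ + |1⟩)/√2, so ⟨+x|ψ⟩ = (-6) / (√2·√20).
P = |-6|² / 40 = 36/40.

0.900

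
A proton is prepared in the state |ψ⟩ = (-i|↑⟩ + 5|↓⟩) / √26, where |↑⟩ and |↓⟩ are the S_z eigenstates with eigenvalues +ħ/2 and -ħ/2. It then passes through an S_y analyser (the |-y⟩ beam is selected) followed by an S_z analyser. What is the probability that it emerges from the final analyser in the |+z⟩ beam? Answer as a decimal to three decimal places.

0.154

First analyser (S_y): P(|-y⟩) = |⟨-y|ψ⟩|² = 16/52.
After stage 1 the state is |-y⟩; P(|+z⟩) = |⟨+z|-y⟩|² = 1/2.
Joint probability = 16/52 × 1/2 = 0.154.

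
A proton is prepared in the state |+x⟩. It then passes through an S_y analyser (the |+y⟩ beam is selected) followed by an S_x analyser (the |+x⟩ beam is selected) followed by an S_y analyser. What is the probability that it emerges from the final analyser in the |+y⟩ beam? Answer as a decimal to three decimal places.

First analyser (S_y): from |+x⟩, P(|+y⟩) = 1/2.
After stage 1 the state is |+y⟩; P(|+x⟩) = |⟨+x|+y⟩|² = 1/2.
After stage 2 the state is |+x⟩; P(|+y⟩) = |⟨+y|+x⟩|² = 1/2.
Joint probability = 1/2 × 1/2 × 1/2 = 0.125.

0.125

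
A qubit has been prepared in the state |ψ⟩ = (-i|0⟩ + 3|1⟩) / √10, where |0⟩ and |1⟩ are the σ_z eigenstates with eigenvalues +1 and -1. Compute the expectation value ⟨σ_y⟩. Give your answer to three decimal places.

⟨σ_y⟩ = 2 Im(a* b)/(|a|²+|b|²) with a = -i, b = 3.
a* b = 3i, so ⟨σ_y⟩ = 6/10.

0.600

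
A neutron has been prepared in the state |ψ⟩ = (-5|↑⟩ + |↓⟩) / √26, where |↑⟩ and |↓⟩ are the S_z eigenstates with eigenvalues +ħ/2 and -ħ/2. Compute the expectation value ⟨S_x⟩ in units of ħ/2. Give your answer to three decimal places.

⟨σ_x⟩ = 2 Re(a* b)/(|a|²+|b|²) with a = -5, b = 1.
a* b = -5, so ⟨σ_x⟩ = -10/26.
⟨S_x⟩ = (ħ/2)·⟨σ_x⟩.

-0.385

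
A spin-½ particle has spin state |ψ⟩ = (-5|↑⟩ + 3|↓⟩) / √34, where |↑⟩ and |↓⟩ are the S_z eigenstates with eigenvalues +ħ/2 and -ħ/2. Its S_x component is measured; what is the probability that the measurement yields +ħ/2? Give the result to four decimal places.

|+x⟩ = (|↑⟩ + |↓⟩)/√2, so ⟨+x|ψ⟩ = (-2) / (√2·√34).
P = |-2|² / 68 = 4/68.

0.0588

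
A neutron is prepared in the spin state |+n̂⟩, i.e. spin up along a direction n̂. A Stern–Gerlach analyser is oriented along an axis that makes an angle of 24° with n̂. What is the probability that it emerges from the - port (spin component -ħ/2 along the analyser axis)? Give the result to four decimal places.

For spin-½, the probability of finding spin-up along an axis at angle θ to the initial spin direction is cos²(θ/2); spin-down is sin²(θ/2).
θ = 24°, so P = sin²(12°) ≈ 0.0432.

0.0432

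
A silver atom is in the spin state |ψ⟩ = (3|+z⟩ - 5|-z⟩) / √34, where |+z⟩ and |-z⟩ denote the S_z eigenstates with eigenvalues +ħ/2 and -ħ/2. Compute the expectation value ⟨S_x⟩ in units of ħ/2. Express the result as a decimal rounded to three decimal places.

⟨σ_x⟩ = 2 Re(a* b)/(|a|²+|b|²) with a = 3, b = -5.
a* b = -15, so ⟨σ_x⟩ = -30/34.
⟨S_x⟩ = (ħ/2)·⟨σ_x⟩.

-0.882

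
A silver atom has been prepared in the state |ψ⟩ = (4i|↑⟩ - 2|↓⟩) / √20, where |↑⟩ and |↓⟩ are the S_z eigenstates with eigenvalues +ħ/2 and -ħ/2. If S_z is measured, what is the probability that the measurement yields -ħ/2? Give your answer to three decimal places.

0.200

The -ħ/2 outcome corresponds to |↓⟩. Its amplitude in |ψ⟩ is -2/√20.
P = |-2|² / 20 = 4/20.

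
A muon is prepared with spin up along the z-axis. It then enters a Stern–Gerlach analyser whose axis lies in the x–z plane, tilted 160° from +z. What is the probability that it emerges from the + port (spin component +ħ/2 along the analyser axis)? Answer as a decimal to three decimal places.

For spin-½, the probability of finding spin-up along an axis at angle θ to the initial spin direction is cos²(θ/2); spin-down is sin²(θ/2).
θ = 160°, so P = cos²(80°) ≈ 0.030.

0.030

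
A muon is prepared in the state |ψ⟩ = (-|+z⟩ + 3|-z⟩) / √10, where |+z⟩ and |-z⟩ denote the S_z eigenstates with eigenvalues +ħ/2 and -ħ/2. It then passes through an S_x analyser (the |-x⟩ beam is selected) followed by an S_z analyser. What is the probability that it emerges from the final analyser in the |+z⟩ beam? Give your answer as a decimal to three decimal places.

First analyser (S_x): P(|-x⟩) = |⟨-x|ψ⟩|² = 16/20.
After stage 1 the state is |-x⟩; P(|+z⟩) = |⟨+z|-x⟩|² = 1/2.
Joint probability = 16/20 × 1/2 = 0.400.

0.400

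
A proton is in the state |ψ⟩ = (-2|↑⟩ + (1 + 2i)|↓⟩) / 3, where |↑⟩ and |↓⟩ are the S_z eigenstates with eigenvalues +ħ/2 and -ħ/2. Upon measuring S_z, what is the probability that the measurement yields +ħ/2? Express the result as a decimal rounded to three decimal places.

The +ħ/2 outcome corresponds to |↑⟩. Its amplitude in |ψ⟩ is -2/3.
P = |-2|² / 9 = 4/9.

0.444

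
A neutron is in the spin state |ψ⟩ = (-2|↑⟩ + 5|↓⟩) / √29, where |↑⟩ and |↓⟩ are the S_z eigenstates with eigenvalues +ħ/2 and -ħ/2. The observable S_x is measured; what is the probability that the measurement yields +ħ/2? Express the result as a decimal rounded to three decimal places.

|+x⟩ = (|↑⟩ + |↓⟩)/√2, so ⟨+x|ψ⟩ = (3) / (√2·√29).
P = |3|² / 58 = 9/58.

0.155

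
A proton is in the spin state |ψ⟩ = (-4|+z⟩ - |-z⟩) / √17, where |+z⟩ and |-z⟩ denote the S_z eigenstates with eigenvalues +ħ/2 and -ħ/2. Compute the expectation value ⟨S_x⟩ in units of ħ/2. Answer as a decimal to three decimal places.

⟨σ_x⟩ = 2 Re(a* b)/(|a|²+|b|²) with a = -4, b = -1.
a* b = 4, so ⟨σ_x⟩ = 8/17.
⟨S_x⟩ = (ħ/2)·⟨σ_x⟩.

0.471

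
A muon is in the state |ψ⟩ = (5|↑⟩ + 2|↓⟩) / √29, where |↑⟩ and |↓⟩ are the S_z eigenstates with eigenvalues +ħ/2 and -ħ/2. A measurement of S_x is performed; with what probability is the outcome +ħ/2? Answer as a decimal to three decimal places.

0.845

|+x⟩ = (|↑⟩ + |↓⟩)/√2, so ⟨+x|ψ⟩ = (7) / (√2·√29).
P = |7|² / 58 = 49/58.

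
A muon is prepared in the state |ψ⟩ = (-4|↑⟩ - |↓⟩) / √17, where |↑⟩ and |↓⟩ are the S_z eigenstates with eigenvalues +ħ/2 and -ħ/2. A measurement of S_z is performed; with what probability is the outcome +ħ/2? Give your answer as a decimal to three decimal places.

The +ħ/2 outcome corresponds to |↑⟩. Its amplitude in |ψ⟩ is -4/√17.
P = |-4|² / 17 = 16/17.

0.941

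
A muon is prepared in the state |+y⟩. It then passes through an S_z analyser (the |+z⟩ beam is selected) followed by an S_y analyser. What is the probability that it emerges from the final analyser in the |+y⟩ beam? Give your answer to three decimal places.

0.250

First analyser (S_z): from |+y⟩, P(|+z⟩) = 1/2.
After stage 1 the state is |+z⟩; P(|+y⟩) = |⟨+y|+z⟩|² = 1/2.
Joint probability = 1/2 × 1/2 = 0.250.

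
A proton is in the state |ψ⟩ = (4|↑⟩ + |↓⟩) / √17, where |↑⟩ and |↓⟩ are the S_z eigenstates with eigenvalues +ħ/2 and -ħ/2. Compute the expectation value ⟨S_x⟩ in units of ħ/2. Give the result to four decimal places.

⟨σ_x⟩ = 2 Re(a* b)/(|a|²+|b|²) with a = 4, b = 1.
a* b = 4, so ⟨σ_x⟩ = 8/17.
⟨S_x⟩ = (ħ/2)·⟨σ_x⟩.

0.4706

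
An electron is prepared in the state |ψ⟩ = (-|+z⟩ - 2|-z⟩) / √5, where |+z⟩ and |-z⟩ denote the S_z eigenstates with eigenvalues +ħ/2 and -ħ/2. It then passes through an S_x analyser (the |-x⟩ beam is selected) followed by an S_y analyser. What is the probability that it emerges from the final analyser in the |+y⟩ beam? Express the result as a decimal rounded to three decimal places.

0.050

First analyser (S_x): P(|-x⟩) = |⟨-x|ψ⟩|² = 1/10.
After stage 1 the state is |-x⟩; P(|+y⟩) = |⟨+y|-x⟩|² = 1/2.
Joint probability = 1/10 × 1/2 = 0.050.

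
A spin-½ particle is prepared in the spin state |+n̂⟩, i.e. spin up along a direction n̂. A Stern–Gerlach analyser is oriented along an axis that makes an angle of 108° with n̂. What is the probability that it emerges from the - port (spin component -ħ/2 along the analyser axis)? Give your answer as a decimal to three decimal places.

0.655

For spin-½, the probability of finding spin-up along an axis at angle θ to the initial spin direction is cos²(θ/2); spin-down is sin²(θ/2).
θ = 108°, so P = sin²(54°) ≈ 0.655.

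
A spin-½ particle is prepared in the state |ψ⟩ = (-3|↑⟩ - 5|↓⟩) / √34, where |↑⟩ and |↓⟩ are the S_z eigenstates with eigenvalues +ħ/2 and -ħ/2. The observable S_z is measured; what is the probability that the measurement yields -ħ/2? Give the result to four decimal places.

0.7353

The -ħ/2 outcome corresponds to |↓⟩. Its amplitude in |ψ⟩ is -5/√34.
P = |-5|² / 34 = 25/34.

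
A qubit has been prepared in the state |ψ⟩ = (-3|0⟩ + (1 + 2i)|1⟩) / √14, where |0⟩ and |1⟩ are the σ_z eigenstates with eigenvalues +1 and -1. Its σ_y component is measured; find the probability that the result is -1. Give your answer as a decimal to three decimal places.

|-y⟩ = (|0⟩ - i|1⟩)/√2, so ⟨-y|ψ⟩ = (-5 + i) / (√2·√14).
P = |-5 + i|² / 28 = 26/28.

0.929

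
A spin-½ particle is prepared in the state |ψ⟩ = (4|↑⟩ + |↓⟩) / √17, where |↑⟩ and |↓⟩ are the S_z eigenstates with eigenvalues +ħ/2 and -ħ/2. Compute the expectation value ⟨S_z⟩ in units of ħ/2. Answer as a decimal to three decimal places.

0.882

⟨σ_z⟩ = |a|² - |b|² divided by |a|²+|b|², with a, b the |↑⟩, |↓⟩ amplitudes.
= (16 - 1)/17 = 15/17.
⟨S_z⟩ = (ħ/2)·⟨σ_z⟩.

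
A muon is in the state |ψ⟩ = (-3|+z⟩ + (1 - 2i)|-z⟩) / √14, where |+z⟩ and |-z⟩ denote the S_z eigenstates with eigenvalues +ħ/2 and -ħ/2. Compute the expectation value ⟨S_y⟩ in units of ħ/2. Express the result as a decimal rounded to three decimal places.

⟨σ_y⟩ = 2 Im(a* b)/(|a|²+|b|²) with a = -3, b = (1 - 2i).
a* b = (-3 + 6i), so ⟨σ_y⟩ = 12/14.
⟨S_y⟩ = (ħ/2)·⟨σ_y⟩.

0.857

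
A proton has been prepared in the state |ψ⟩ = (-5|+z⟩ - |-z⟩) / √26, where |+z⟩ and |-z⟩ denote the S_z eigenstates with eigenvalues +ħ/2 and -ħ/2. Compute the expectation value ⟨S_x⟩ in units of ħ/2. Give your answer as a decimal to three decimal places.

0.385

⟨σ_x⟩ = 2 Re(a* b)/(|a|²+|b|²) with a = -5, b = -1.
a* b = 5, so ⟨σ_x⟩ = 10/26.
⟨S_x⟩ = (ħ/2)·⟨σ_x⟩.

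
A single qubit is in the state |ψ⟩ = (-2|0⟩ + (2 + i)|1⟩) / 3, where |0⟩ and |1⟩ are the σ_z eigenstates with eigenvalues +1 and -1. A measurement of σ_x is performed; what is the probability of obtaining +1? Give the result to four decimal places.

0.0556

|+x⟩ = (|0⟩ + |1⟩)/√2, so ⟨+x|ψ⟩ = (i) / (√2·3).
P = |i|² / 18 = 1/18.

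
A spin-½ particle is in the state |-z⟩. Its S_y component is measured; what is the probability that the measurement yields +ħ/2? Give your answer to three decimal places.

0.500

In the S_z basis, |-z⟩ = |↓⟩ and |+y⟩ = (|↑⟩ + i|↓⟩)/√2.
|⟨+y|-z⟩|² = 1/2.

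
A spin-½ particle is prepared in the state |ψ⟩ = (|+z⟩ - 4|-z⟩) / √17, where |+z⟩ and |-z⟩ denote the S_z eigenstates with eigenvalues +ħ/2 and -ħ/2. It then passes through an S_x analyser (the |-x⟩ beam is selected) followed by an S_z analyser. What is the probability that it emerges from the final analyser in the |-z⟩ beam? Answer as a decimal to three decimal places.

First analyser (S_x): P(|-x⟩) = |⟨-x|ψ⟩|² = 25/34.
After stage 1 the state is |-x⟩; P(|-z⟩) = |⟨-z|-x⟩|² = 1/2.
Joint probability = 25/34 × 1/2 = 0.368.

0.368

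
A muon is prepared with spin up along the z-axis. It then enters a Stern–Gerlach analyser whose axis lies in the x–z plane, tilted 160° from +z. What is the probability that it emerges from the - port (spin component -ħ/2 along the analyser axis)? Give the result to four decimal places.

For spin-½, the probability of finding spin-up along an axis at angle θ to the initial spin direction is cos²(θ/2); spin-down is sin²(θ/2).
θ = 160°, so P = sin²(80°) ≈ 0.9698.

0.9698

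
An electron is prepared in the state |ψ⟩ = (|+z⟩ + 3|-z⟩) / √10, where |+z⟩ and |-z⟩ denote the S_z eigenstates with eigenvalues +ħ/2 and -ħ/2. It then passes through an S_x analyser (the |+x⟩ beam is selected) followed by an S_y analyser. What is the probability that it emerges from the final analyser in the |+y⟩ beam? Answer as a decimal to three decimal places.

0.400

First analyser (S_x): P(|+x⟩) = |⟨+x|ψ⟩|² = 16/20.
After stage 1 the state is |+x⟩; P(|+y⟩) = |⟨+y|+x⟩|² = 1/2.
Joint probability = 16/20 × 1/2 = 0.400.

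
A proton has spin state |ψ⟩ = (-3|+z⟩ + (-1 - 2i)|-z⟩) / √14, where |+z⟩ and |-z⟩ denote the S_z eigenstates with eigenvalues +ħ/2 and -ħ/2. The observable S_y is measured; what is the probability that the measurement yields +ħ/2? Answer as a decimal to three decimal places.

0.929

|+y⟩ = (|+z⟩ + i|-z⟩)/√2, so ⟨+y|ψ⟩ = (-5 + i) / (√2·√14).
P = |-5 + i|² / 28 = 26/28.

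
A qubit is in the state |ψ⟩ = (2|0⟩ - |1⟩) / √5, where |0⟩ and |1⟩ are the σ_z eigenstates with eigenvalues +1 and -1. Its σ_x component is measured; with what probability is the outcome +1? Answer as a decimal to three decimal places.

0.100

|+x⟩ = (|0⟩ + |1⟩)/√2, so ⟨+x|ψ⟩ = (1) / (√2·√5).
P = |1|² / 10 = 1/10.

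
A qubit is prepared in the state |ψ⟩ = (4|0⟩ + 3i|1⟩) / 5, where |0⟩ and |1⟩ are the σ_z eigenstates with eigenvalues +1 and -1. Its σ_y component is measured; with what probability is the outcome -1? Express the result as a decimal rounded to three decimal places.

|-y⟩ = (|0⟩ - i|1⟩)/√2, so ⟨-y|ψ⟩ = (1) / (√2·5).
P = |1|² / 50 = 1/50.

0.020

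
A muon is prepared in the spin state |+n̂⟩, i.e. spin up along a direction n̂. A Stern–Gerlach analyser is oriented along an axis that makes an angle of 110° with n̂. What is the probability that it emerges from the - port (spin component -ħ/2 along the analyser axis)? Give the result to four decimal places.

For spin-½, the probability of finding spin-up along an axis at angle θ to the initial spin direction is cos²(θ/2); spin-down is sin²(θ/2).
θ = 110°, so P = sin²(55°) ≈ 0.6710.

0.6710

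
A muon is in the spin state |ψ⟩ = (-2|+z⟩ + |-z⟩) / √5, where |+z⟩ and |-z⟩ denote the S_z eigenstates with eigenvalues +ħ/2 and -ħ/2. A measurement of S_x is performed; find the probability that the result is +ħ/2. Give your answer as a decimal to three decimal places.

|+x⟩ = (|+z⟩ + |-z⟩)/√2, so ⟨+x|ψ⟩ = (-1) / (√2·√5).
P = |-1|² / 10 = 1/10.

0.100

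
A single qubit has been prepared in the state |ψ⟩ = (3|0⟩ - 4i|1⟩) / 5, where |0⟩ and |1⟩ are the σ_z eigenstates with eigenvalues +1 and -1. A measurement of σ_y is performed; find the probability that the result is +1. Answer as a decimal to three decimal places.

|+y⟩ = (|0⟩ + i|1⟩)/√2, so ⟨+y|ψ⟩ = (-1) / (√2·5).
P = |-1|² / 50 = 1/50.

0.020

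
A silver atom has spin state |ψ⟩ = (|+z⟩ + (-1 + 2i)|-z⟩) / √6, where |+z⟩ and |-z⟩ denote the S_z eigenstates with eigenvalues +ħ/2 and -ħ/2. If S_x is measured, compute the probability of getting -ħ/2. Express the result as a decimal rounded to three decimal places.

0.667

|-x⟩ = (|+z⟩ - |-z⟩)/√2, so ⟨-x|ψ⟩ = (2 - 2i) / (√2·√6).
P = |2 - 2i|² / 12 = 8/12.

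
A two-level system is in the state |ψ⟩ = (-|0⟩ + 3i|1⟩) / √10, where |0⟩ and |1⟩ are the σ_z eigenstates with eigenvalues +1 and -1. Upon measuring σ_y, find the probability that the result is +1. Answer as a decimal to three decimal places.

|+y⟩ = (|0⟩ + i|1⟩)/√2, so ⟨+y|ψ⟩ = (2) / (√2·√10).
P = |2|² / 20 = 4/20.

0.200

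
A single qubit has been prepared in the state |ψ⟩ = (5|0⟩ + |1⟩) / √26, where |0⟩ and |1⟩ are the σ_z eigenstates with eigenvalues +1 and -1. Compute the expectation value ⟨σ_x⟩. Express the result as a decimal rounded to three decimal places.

⟨σ_x⟩ = 2 Re(a* b)/(|a|²+|b|²) with a = 5, b = 1.
a* b = 5, so ⟨σ_x⟩ = 10/26.

0.385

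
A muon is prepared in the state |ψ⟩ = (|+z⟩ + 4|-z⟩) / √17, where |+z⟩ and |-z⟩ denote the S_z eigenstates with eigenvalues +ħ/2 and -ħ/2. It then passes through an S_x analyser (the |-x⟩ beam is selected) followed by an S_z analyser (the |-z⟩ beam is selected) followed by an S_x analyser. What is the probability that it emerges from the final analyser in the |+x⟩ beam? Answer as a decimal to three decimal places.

0.066

First analyser (S_x): P(|-x⟩) = |⟨-x|ψ⟩|² = 9/34.
After stage 1 the state is |-x⟩; P(|-z⟩) = |⟨-z|-x⟩|² = 1/2.
After stage 2 the state is |-z⟩; P(|+x⟩) = |⟨+x|-z⟩|² = 1/2.
Joint probability = 9/34 × 1/2 × 1/2 = 0.066.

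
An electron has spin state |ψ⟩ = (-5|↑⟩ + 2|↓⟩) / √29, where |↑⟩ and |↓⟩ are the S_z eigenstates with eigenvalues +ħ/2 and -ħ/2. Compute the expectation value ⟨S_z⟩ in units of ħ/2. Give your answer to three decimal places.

⟨σ_z⟩ = |a|² - |b|² divided by |a|²+|b|², with a, b the |↑⟩, |↓⟩ amplitudes.
= (25 - 4)/29 = 21/29.
⟨S_z⟩ = (ħ/2)·⟨σ_z⟩.

0.724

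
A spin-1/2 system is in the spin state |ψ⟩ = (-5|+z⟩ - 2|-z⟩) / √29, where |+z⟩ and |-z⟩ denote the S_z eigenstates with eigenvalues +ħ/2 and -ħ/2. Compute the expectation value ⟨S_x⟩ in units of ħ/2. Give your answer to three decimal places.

⟨σ_x⟩ = 2 Re(a* b)/(|a|²+|b|²) with a = -5, b = -2.
a* b = 10, so ⟨σ_x⟩ = 20/29.
⟨S_x⟩ = (ħ/2)·⟨σ_x⟩.

0.690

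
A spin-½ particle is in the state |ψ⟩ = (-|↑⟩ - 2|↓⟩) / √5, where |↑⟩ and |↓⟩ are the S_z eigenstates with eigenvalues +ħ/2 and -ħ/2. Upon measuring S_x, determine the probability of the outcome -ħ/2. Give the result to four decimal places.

|-x⟩ = (|↑⟩ - |↓⟩)/√2, so ⟨-x|ψ⟩ = (1) / (√2·√5).
P = |1|² / 10 = 1/10.

0.1000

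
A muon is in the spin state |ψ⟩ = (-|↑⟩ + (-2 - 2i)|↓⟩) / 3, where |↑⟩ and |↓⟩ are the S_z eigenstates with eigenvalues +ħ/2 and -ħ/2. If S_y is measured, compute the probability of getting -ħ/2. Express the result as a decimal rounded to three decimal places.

|-y⟩ = (|↑⟩ - i|↓⟩)/√2, so ⟨-y|ψ⟩ = (1 - 2i) / (√2·3).
P = |1 - 2i|² / 18 = 5/18.

0.278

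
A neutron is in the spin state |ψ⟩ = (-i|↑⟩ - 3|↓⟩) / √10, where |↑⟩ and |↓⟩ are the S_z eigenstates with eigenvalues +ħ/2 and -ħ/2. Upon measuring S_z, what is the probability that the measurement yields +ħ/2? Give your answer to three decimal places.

0.100

The +ħ/2 outcome corresponds to |↑⟩. Its amplitude in |ψ⟩ is -i/√10.
P = |-i|² / 10 = 1/10.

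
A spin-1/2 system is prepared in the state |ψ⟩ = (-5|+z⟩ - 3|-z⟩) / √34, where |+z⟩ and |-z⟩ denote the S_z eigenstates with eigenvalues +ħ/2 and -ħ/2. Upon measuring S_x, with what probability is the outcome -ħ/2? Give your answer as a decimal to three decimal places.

0.059

|-x⟩ = (|+z⟩ - |-z⟩)/√2, so ⟨-x|ψ⟩ = (-2) / (√2·√34).
P = |-2|² / 68 = 4/68.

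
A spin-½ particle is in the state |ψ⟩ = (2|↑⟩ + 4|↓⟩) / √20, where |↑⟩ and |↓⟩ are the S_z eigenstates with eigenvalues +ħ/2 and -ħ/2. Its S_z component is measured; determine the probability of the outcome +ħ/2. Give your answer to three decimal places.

The +ħ/2 outcome corresponds to |↑⟩. Its amplitude in |ψ⟩ is 2/√20.
P = |2|² / 20 = 4/20.

0.200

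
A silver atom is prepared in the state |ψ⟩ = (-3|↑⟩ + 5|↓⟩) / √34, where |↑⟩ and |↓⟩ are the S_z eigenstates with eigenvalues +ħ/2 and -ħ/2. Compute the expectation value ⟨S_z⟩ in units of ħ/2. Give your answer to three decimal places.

-0.471

⟨σ_z⟩ = |a|² - |b|² divided by |a|²+|b|², with a, b the |↑⟩, |↓⟩ amplitudes.
= (9 - 25)/34 = -16/34.
⟨S_z⟩ = (ħ/2)·⟨σ_z⟩.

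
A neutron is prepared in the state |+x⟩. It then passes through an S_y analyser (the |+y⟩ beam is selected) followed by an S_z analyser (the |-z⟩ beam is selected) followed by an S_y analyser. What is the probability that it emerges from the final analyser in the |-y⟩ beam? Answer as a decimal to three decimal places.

0.125

First analyser (S_y): from |+x⟩, P(|+y⟩) = 1/2.
After stage 1 the state is |+y⟩; P(|-z⟩) = |⟨-z|+y⟩|² = 1/2.
After stage 2 the state is |-z⟩; P(|-y⟩) = |⟨-y|-z⟩|² = 1/2.
Joint probability = 1/2 × 1/2 × 1/2 = 0.125.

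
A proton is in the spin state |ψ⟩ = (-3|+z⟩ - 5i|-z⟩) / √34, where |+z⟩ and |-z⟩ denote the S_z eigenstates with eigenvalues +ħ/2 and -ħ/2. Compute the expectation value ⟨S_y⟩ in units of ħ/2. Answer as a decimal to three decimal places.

0.882

⟨σ_y⟩ = 2 Im(a* b)/(|a|²+|b|²) with a = -3, b = -5i.
a* b = 15i, so ⟨σ_y⟩ = 30/34.
⟨S_y⟩ = (ħ/2)·⟨σ_y⟩.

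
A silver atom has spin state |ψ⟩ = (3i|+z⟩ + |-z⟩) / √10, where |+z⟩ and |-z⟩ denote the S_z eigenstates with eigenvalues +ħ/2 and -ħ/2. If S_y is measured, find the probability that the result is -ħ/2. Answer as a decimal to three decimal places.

0.800

|-y⟩ = (|+z⟩ - i|-z⟩)/√2, so ⟨-y|ψ⟩ = (4i) / (√2·√10).
P = |4i|² / 20 = 16/20.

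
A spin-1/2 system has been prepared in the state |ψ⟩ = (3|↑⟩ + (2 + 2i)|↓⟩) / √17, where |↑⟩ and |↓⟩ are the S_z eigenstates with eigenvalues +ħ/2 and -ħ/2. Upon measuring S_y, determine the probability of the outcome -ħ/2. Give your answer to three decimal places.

|-y⟩ = (|↑⟩ - i|↓⟩)/√2, so ⟨-y|ψ⟩ = (1 + 2i) / (√2·√17).
P = |1 + 2i|² / 34 = 5/34.

0.147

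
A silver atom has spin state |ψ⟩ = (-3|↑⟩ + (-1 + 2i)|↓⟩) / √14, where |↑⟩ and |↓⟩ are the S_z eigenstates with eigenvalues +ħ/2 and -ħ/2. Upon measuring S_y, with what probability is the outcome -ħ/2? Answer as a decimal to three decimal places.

0.929

|-y⟩ = (|↑⟩ - i|↓⟩)/√2, so ⟨-y|ψ⟩ = (-5 - i) / (√2·√14).
P = |-5 - i|² / 28 = 26/28.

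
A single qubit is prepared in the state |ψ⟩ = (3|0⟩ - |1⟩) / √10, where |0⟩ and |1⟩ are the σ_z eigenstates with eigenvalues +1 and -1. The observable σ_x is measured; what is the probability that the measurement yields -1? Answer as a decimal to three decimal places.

0.800

|-x⟩ = (|0⟩ - |1⟩)/√2, so ⟨-x|ψ⟩ = (4) / (√2·√10).
P = |4|² / 20 = 16/20.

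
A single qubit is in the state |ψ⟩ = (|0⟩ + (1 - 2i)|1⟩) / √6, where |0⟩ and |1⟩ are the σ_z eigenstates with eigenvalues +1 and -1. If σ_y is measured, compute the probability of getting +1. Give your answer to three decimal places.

0.167

|+y⟩ = (|0⟩ + i|1⟩)/√2, so ⟨+y|ψ⟩ = (-1 - i) / (√2·√6).
P = |-1 - i|² / 12 = 2/12.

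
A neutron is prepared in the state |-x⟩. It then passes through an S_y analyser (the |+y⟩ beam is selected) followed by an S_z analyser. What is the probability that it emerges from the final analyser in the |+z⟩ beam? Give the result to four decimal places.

0.2500

First analyser (S_y): from |-x⟩, P(|+y⟩) = 1/2.
After stage 1 the state is |+y⟩; P(|+z⟩) = |⟨+z|+y⟩|² = 1/2.
Joint probability = 1/2 × 1/2 = 0.2500.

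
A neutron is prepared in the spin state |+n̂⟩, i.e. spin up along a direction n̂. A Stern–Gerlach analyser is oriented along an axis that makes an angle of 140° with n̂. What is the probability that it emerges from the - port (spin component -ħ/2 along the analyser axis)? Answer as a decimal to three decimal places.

0.883

For spin-½, the probability of finding spin-up along an axis at angle θ to the initial spin direction is cos²(θ/2); spin-down is sin²(θ/2).
θ = 140°, so P = sin²(70°) ≈ 0.883.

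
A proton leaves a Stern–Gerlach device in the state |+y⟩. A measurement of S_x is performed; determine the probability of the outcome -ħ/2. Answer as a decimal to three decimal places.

In the S_z basis, |+y⟩ = (|+z⟩ + i|-z⟩)/√2 and |-x⟩ = (|+z⟩ - |-z⟩)/√2.
|⟨-x|+y⟩|² = 1/2.

0.500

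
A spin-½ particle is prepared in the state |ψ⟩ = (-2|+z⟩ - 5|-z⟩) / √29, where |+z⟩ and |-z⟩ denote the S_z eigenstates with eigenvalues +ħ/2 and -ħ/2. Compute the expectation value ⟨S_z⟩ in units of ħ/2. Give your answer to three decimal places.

⟨σ_z⟩ = |a|² - |b|² divided by |a|²+|b|², with a, b the |+z⟩, |-z⟩ amplitudes.
= (4 - 25)/29 = -21/29.
⟨S_z⟩ = (ħ/2)·⟨σ_z⟩.

-0.724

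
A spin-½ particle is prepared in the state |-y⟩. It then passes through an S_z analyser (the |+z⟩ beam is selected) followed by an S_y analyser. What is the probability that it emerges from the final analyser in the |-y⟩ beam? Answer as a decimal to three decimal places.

First analyser (S_z): from |-y⟩, P(|+z⟩) = 1/2.
After stage 1 the state is |+z⟩; P(|-y⟩) = |⟨-y|+z⟩|² = 1/2.
Joint probability = 1/2 × 1/2 = 0.250.

0.250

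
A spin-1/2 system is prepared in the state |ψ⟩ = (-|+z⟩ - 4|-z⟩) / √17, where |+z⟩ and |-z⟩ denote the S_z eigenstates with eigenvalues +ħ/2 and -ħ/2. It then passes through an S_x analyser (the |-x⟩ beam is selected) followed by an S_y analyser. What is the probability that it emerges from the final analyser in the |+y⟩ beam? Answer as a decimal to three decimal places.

0.132

First analyser (S_x): P(|-x⟩) = |⟨-x|ψ⟩|² = 9/34.
After stage 1 the state is |-x⟩; P(|+y⟩) = |⟨+y|-x⟩|² = 1/2.
Joint probability = 9/34 × 1/2 = 0.132.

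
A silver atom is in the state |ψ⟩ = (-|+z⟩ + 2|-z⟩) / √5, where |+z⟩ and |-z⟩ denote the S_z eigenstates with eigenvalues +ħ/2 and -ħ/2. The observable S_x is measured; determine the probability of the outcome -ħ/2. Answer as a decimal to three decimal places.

0.900

|-x⟩ = (|+z⟩ - |-z⟩)/√2, so ⟨-x|ψ⟩ = (-3) / (√2·√5).
P = |-3|² / 10 = 9/10.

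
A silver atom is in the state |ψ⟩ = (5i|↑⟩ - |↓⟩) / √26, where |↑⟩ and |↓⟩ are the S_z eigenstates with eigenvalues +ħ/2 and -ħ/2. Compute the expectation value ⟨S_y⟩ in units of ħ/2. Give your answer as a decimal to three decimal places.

0.385

⟨σ_y⟩ = 2 Im(a* b)/(|a|²+|b|²) with a = 5i, b = -1.
a* b = 5i, so ⟨σ_y⟩ = 10/26.
⟨S_y⟩ = (ħ/2)·⟨σ_y⟩.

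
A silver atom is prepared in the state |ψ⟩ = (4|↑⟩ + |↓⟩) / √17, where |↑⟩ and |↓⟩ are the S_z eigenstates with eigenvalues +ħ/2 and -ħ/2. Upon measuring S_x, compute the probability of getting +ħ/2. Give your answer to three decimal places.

|+x⟩ = (|↑⟩ + |↓⟩)/√2, so ⟨+x|ψ⟩ = (5) / (√2·√17).
P = |5|² / 34 = 25/34.

0.735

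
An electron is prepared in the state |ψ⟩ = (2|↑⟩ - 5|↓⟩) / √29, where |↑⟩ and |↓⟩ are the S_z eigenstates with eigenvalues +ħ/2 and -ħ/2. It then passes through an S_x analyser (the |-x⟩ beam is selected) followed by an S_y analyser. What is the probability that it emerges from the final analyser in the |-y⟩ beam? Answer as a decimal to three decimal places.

First analyser (S_x): P(|-x⟩) = |⟨-x|ψ⟩|² = 49/58.
After stage 1 the state is |-x⟩; P(|-y⟩) = |⟨-y|-x⟩|² = 1/2.
Joint probability = 49/58 × 1/2 = 0.422.

0.422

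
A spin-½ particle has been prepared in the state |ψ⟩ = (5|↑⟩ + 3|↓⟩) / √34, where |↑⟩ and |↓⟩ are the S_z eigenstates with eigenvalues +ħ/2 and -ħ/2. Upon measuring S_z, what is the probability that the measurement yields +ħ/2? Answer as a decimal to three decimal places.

0.735

The +ħ/2 outcome corresponds to |↑⟩. Its amplitude in |ψ⟩ is 5/√34.
P = |5|² / 34 = 25/34.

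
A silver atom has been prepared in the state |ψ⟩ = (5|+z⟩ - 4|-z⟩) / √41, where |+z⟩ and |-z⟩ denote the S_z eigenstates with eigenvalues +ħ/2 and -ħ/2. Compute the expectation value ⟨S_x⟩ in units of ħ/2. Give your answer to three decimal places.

⟨σ_x⟩ = 2 Re(a* b)/(|a|²+|b|²) with a = 5, b = -4.
a* b = -20, so ⟨σ_x⟩ = -40/41.
⟨S_x⟩ = (ħ/2)·⟨σ_x⟩.

-0.976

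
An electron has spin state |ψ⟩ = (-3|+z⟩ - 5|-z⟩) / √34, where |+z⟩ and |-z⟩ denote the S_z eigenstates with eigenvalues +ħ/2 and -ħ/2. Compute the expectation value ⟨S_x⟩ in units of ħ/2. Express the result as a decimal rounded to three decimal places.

0.882

⟨σ_x⟩ = 2 Re(a* b)/(|a|²+|b|²) with a = -3, b = -5.
a* b = 15, so ⟨σ_x⟩ = 30/34.
⟨S_x⟩ = (ħ/2)·⟨σ_x⟩.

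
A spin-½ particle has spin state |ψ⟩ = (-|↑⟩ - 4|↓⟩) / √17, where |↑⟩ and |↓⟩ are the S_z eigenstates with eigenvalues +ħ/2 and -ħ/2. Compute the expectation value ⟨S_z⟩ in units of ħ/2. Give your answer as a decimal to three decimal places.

-0.882

⟨σ_z⟩ = |a|² - |b|² divided by |a|²+|b|², with a, b the |↑⟩, |↓⟩ amplitudes.
= (1 - 16)/17 = -15/17.
⟨S_z⟩ = (ħ/2)·⟨σ_z⟩.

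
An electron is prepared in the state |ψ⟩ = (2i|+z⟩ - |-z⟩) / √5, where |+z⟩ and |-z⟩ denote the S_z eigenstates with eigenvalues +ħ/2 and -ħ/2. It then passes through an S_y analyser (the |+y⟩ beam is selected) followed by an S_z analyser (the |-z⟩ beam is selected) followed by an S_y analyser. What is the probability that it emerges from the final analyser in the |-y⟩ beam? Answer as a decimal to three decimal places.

First analyser (S_y): P(|+y⟩) = |⟨+y|ψ⟩|² = 9/10.
After stage 1 the state is |+y⟩; P(|-z⟩) = |⟨-z|+y⟩|² = 1/2.
After stage 2 the state is |-z⟩; P(|-y⟩) = |⟨-y|-z⟩|² = 1/2.
Joint probability = 9/10 × 1/2 × 1/2 = 0.225.

0.225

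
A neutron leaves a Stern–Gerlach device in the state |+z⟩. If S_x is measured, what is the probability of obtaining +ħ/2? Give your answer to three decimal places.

In the S_z basis, |+z⟩ = |↑⟩ and |+x⟩ = (|↑⟩ + |↓⟩)/√2.
|⟨+x|+z⟩|² = 1/2.

0.500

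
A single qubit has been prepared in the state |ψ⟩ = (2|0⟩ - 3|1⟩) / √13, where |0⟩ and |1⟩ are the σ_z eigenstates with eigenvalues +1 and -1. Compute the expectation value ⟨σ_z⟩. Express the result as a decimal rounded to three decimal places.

-0.385

⟨σ_z⟩ = |a|² - |b|² divided by |a|²+|b|², with a, b the |0⟩, |1⟩ amplitudes.
= (4 - 9)/13 = -5/13.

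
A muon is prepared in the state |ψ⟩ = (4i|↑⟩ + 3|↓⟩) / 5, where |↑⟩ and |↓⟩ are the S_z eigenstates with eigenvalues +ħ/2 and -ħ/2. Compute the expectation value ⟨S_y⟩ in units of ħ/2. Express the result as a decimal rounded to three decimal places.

-0.960

⟨σ_y⟩ = 2 Im(a* b)/(|a|²+|b|²) with a = 4i, b = 3.
a* b = -12i, so ⟨σ_y⟩ = -24/25.
⟨S_y⟩ = (ħ/2)·⟨σ_y⟩.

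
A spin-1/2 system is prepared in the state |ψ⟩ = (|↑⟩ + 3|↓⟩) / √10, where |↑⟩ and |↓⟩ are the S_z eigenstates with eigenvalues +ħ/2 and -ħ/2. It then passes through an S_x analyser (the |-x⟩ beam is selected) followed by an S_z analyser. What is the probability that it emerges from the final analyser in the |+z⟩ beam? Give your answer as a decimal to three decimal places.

First analyser (S_x): P(|-x⟩) = |⟨-x|ψ⟩|² = 4/20.
After stage 1 the state is |-x⟩; P(|+z⟩) = |⟨+z|-x⟩|² = 1/2.
Joint probability = 4/20 × 1/2 = 0.100.

0.100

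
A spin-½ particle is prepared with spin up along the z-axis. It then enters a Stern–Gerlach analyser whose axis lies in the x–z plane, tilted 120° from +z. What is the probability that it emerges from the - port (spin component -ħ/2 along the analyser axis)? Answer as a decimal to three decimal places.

For spin-½, the probability of finding spin-up along an axis at angle θ to the initial spin direction is cos²(θ/2); spin-down is sin²(θ/2).
θ = 120°, so P = sin²(60°) ≈ 0.750.

0.750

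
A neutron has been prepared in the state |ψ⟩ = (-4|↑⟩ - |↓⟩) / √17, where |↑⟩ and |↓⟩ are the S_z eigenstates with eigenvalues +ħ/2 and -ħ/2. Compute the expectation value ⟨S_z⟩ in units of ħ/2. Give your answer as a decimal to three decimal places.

⟨σ_z⟩ = |a|² - |b|² divided by |a|²+|b|², with a, b the |↑⟩, |↓⟩ amplitudes.
= (16 - 1)/17 = 15/17.
⟨S_z⟩ = (ħ/2)·⟨σ_z⟩.

0.882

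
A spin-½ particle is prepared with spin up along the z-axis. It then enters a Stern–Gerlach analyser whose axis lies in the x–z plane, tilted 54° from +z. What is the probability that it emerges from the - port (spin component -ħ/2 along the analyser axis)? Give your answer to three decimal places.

For spin-½, the probability of finding spin-up along an axis at angle θ to the initial spin direction is cos²(θ/2); spin-down is sin²(θ/2).
θ = 54°, so P = sin²(27°) ≈ 0.206.

0.206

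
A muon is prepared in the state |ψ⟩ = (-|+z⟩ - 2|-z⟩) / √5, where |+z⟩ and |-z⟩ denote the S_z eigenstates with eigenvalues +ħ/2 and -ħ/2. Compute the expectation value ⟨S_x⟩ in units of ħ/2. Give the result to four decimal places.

0.8000

⟨σ_x⟩ = 2 Re(a* b)/(|a|²+|b|²) with a = -1, b = -2.
a* b = 2, so ⟨σ_x⟩ = 4/5.
⟨S_x⟩ = (ħ/2)·⟨σ_x⟩.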